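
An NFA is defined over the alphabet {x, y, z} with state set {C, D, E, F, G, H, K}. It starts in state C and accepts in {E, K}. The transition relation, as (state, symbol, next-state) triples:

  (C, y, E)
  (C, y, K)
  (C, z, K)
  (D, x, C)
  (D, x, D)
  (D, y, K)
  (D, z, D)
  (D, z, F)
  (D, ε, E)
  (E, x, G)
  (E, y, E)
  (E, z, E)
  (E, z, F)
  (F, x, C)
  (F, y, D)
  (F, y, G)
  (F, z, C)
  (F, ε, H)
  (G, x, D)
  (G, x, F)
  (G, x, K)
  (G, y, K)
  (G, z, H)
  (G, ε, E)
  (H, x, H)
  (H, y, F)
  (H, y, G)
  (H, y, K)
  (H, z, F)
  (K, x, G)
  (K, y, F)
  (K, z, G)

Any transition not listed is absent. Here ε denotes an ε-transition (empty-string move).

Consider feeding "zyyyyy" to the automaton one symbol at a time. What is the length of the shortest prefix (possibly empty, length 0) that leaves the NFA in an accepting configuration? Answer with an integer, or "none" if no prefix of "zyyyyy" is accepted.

Start in {C}.
Read 'z': {C} → {K}.
None of the earlier sets intersect F, but {K} does.

1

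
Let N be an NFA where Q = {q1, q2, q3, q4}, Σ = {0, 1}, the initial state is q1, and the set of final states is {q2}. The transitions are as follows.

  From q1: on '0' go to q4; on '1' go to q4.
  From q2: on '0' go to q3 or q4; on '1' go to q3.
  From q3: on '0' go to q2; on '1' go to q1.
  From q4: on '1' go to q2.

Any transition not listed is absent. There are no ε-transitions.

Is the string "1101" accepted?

Start in {q1}.
Read '1': q1→{q4}; now {q4}.
Read '1': q4→{q2}; now {q2}.
Read '0': q2→{q3, q4}; now {q3, q4}.
Read '1': q3→{q1}, q4→{q2}; now {q1, q2}.
The final set {q1, q2} contains the accepting state q2.

Yes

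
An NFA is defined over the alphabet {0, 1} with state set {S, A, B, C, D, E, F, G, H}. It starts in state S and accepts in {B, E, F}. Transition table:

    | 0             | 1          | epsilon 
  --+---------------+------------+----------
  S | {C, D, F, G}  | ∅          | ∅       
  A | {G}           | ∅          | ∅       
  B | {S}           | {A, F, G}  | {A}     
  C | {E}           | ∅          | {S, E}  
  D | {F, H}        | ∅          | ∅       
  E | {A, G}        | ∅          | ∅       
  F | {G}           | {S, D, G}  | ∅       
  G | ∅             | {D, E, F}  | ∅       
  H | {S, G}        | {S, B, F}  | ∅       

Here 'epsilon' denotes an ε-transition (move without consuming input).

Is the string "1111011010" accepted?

No

Start in {S}.
Read '1': S→∅; now ∅.
The set is empty and remains empty for the remaining 9 symbols.
The final set ∅ contains no accepting state.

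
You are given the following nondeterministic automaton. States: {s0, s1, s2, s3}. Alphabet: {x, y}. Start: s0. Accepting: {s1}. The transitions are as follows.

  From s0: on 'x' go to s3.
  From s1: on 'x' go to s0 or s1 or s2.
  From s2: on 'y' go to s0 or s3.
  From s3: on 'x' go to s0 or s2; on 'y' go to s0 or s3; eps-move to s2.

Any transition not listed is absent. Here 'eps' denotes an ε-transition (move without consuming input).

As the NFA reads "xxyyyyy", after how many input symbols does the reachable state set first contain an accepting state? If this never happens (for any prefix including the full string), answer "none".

none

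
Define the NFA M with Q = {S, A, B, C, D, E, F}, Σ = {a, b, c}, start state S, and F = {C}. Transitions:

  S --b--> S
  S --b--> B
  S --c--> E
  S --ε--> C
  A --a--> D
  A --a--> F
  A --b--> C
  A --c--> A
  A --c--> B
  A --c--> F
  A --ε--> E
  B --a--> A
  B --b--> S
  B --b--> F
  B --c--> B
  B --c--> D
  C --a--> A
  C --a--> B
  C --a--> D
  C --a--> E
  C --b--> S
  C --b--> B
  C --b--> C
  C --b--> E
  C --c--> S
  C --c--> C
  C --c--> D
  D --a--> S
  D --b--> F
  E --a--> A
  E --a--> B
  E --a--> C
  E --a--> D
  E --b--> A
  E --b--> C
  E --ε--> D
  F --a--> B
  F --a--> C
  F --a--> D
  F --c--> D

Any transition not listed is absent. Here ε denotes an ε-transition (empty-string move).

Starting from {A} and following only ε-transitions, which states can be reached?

{A, D, E}

Begin with {A}.
ε-move A → E; add E.
ε-move E → D; add D.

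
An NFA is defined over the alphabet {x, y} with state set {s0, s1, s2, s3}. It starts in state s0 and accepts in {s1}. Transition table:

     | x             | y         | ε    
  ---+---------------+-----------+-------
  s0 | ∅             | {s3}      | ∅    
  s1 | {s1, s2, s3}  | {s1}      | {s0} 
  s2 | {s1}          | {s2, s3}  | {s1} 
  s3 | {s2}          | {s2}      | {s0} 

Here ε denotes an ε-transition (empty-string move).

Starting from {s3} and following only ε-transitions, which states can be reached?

{s0, s3}

Begin with {s3}.
ε-move s3 → s0; add s0.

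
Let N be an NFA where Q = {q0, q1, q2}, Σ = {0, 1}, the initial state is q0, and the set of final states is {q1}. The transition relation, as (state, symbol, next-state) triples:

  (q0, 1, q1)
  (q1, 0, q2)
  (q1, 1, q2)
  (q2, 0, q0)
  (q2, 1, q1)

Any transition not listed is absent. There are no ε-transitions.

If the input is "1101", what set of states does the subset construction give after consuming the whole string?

{q1}

Start in {q0}.
Read '1': q0→{q1}; now {q1}.
Read '1': q1→{q2}; now {q2}.
Read '0': q2→{q0}; now {q0}.
Read '1': q0→{q1}; now {q1}.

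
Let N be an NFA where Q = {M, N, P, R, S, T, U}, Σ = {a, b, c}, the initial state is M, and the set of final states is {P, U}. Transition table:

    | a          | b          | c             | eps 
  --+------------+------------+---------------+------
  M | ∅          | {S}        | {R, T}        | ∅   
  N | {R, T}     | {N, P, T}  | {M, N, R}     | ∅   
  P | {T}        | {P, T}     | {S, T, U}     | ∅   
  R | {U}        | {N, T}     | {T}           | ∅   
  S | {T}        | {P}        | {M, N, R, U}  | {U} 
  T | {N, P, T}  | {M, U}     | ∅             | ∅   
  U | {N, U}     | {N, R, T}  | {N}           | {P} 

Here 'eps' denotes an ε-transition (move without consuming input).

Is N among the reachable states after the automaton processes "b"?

Start in {M}.
Read 'b': M→{S}; union {S}; ε-closure = {P, S, U}.
State N is not in {P, S, U}.

No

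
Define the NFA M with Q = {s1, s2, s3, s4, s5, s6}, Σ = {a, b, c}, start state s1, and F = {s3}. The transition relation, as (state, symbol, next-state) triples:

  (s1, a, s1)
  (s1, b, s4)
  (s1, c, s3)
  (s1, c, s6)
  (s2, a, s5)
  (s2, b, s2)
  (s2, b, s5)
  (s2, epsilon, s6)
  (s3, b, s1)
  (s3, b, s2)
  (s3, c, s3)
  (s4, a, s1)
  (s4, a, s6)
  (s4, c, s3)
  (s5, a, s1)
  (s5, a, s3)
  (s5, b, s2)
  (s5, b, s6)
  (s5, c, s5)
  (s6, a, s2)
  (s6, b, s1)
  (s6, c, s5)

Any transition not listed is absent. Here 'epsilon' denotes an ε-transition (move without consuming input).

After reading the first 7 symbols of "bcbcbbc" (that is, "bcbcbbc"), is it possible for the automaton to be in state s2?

No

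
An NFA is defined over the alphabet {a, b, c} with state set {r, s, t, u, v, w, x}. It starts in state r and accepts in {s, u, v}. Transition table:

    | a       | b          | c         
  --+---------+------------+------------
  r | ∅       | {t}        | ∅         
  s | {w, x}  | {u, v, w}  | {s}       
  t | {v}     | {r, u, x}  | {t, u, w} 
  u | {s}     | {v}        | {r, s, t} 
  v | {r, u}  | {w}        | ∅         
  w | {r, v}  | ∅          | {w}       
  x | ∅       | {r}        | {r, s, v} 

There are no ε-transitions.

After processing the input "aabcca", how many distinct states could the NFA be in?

0

Start in {r}.
Read 'a': r→∅; now ∅.
The set is empty and remains empty for the remaining 5 symbols.
That set has 0 states.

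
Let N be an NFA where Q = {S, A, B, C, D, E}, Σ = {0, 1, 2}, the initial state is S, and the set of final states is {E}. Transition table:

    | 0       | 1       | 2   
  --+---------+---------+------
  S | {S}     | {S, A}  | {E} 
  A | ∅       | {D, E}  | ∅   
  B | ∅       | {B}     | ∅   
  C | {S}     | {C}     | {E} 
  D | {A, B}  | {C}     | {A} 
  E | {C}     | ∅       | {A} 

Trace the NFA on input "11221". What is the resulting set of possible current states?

{D, E}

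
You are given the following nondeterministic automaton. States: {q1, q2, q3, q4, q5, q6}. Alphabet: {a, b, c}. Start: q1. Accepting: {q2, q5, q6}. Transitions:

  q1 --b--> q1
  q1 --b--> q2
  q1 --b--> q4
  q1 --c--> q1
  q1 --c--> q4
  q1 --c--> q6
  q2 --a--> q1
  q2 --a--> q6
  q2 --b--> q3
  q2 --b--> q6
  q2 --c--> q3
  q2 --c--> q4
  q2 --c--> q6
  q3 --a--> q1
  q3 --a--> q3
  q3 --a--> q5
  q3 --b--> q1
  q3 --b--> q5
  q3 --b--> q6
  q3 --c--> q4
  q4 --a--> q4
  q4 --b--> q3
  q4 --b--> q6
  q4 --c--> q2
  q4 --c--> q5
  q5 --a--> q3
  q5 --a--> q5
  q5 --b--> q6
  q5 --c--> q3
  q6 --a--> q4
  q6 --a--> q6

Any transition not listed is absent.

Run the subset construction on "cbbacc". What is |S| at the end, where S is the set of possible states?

Start in {q1}.
Read 'c': q1→{q1, q4, q6}; now {q1, q4, q6}.
Read 'b': q1→{q1, q2, q4}, q4→{q3, q6}, q6→∅; now {q1, q2, q3, q4, q6}.
Read 'b': q1→{q1, q2, q4}, q2→{q3, q6}, q3→{q1, q5, q6}, q4→{q3, q6}, q6→∅; now {q1, q2, q3, q4, q5, q6}.
Read 'a': q1→∅, q2→{q1, q6}, q3→{q1, q3, q5}, q4→{q4}, q5→{q3, q5}, q6→{q4, q6}; now {q1, q3, q4, q5, q6}.
Read 'c': q1→{q1, q4, q6}, q3→{q4}, q4→{q2, q5}, q5→{q3}, q6→∅; now {q1, q2, q3, q4, q5, q6}.
Read 'c': q1→{q1, q4, q6}, q2→{q3, q4, q6}, q3→{q4}, q4→{q2, q5}, q5→{q3}, q6→∅; now {q1, q2, q3, q4, q5, q6}.
That set has 6 states.

6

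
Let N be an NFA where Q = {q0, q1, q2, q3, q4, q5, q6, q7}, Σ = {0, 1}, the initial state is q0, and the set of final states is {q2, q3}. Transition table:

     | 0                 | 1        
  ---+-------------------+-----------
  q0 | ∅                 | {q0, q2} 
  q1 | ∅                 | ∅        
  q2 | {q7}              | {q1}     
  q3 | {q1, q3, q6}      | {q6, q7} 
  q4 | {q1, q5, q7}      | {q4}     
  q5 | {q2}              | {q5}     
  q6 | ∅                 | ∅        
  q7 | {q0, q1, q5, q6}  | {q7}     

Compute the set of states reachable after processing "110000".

{q7}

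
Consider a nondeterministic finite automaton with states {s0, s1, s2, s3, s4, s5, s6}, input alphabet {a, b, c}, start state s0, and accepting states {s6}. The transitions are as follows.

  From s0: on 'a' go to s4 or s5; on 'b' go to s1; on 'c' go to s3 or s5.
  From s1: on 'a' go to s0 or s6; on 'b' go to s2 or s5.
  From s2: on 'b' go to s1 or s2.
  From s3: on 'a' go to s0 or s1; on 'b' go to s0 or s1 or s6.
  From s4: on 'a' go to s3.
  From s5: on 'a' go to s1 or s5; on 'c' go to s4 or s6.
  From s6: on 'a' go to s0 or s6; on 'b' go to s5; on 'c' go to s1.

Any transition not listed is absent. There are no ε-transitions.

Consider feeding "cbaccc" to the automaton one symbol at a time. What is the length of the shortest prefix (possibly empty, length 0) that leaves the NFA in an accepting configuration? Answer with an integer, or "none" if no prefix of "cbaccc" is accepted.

2

Start in {s0}.
Read 'c': {s0} → {s3, s5}.
Read 'b': {s3, s5} → {s0, s1, s6}.
None of the earlier sets intersect F, but {s0, s1, s6} does.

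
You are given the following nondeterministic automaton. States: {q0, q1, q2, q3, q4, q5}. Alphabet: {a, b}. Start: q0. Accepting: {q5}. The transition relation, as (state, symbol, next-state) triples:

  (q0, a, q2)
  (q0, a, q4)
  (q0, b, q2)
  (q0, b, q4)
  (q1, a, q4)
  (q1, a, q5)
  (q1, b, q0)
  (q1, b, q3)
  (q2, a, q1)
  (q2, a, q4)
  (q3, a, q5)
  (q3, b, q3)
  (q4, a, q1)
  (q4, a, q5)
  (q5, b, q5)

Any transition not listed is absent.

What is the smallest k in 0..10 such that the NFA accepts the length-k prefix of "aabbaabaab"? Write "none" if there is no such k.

Start in {q0}.
Read 'a': q0→{q2, q4}; now {q2, q4}.
Read 'a': q2→{q1, q4}, q4→{q1, q5}; now {q1, q4, q5}.
None of the earlier sets intersect F, but {q1, q4, q5} does.

2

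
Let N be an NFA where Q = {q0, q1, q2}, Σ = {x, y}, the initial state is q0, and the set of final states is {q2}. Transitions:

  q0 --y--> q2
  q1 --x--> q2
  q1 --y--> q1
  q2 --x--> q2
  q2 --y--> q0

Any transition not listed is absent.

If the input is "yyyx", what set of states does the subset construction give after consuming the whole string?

Start in {q0}.
Read 'y': q0→{q2}; now {q2}.
Read 'y': q2→{q0}; now {q0}.
Read 'y': q0→{q2}; now {q2}.
Read 'x': q2→{q2}; now {q2}.

{q2}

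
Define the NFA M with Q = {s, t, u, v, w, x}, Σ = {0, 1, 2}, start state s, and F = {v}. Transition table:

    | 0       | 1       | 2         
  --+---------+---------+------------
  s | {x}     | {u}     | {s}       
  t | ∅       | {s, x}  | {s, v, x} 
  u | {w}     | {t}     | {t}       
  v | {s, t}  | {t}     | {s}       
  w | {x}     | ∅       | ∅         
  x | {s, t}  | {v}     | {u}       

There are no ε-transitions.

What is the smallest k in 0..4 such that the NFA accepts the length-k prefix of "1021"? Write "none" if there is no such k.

none

Start in {s}.
Read '1': s→{u}; now {u}.
Read '0': u→{w}; now {w}.
Read '2': w→∅; now ∅.
The set is empty and remains empty for the remaining 1 symbol.
No reachable set along the way intersects F.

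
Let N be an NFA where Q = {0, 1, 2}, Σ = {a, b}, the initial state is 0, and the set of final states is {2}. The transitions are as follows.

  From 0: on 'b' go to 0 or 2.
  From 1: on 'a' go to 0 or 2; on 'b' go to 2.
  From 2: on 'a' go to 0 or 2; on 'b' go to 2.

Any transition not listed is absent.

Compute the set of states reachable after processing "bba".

{0, 2}

Start in {0}.
Read 'b': 0→{0, 2}; now {0, 2}.
Read 'b': 0→{0, 2}, 2→{2}; now {0, 2}.
Read 'a': 0→∅, 2→{0, 2}; now {0, 2}.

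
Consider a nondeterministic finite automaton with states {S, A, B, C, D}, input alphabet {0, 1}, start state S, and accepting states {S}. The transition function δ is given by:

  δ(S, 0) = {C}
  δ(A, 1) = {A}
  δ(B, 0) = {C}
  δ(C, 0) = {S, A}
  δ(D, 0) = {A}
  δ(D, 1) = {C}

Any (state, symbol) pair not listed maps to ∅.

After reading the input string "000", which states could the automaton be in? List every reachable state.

Start in {S}.
Read '0': {S} → {C}.
Read '0': {C} → {S, A}.
Read '0': {S, A} → {C}.

{C}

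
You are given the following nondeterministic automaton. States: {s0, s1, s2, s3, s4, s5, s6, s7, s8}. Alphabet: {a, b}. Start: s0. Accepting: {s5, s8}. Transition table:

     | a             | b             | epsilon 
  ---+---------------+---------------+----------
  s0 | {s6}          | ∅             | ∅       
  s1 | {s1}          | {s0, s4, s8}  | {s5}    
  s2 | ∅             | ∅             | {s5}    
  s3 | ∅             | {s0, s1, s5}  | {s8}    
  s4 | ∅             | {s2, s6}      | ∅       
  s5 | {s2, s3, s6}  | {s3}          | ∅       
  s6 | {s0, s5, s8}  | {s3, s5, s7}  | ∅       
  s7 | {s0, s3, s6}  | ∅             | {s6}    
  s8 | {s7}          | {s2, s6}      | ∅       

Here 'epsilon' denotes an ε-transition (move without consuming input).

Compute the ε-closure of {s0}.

{s0}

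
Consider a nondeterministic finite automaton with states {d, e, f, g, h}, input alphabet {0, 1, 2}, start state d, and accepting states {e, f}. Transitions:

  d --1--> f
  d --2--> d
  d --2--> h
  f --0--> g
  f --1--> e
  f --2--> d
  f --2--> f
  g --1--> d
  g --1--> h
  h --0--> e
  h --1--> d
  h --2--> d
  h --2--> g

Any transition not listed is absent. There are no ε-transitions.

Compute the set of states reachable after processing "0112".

∅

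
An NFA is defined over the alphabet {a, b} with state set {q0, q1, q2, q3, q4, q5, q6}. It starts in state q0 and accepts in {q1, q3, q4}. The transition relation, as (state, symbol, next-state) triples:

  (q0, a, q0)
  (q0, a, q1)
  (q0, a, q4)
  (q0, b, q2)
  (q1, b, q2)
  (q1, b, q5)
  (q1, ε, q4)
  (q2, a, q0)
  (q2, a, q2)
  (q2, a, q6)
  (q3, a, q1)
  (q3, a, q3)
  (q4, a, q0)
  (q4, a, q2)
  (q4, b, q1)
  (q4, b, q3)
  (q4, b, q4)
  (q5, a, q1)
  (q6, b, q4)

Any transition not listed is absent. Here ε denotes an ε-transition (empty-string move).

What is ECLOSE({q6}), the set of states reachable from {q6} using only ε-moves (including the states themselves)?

Begin with {q6}.
No ε-moves leave this set, so the closure equals the set itself.

{q6}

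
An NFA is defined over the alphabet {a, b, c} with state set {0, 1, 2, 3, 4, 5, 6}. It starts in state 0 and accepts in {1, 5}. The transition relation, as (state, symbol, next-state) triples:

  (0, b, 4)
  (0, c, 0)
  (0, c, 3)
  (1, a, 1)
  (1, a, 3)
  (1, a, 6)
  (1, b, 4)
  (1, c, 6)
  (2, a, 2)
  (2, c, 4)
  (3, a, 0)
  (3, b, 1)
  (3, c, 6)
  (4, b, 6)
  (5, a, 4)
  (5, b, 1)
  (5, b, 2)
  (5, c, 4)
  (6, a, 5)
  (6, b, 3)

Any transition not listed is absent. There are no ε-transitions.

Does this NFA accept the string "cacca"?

Yes

Start in {0}.
Read 'c': {0} → {0, 3}.
Read 'a': {0, 3} → {0}.
Read 'c': {0} → {0, 3}.
Read 'c': {0, 3} → {0, 3, 6}.
Read 'a': {0, 3, 6} → {0, 5}.
The final set {0, 5} contains the accepting state 5.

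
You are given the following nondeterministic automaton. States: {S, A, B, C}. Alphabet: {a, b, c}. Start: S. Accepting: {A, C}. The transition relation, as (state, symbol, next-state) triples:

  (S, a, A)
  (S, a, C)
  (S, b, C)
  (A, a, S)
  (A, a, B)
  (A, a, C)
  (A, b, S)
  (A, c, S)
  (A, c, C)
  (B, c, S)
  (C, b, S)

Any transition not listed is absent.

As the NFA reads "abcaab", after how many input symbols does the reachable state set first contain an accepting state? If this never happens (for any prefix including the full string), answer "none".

1

Start in {S}.
Read 'a': S→{A, C}; now {A, C}.
None of the earlier sets intersect F, but {A, C} does.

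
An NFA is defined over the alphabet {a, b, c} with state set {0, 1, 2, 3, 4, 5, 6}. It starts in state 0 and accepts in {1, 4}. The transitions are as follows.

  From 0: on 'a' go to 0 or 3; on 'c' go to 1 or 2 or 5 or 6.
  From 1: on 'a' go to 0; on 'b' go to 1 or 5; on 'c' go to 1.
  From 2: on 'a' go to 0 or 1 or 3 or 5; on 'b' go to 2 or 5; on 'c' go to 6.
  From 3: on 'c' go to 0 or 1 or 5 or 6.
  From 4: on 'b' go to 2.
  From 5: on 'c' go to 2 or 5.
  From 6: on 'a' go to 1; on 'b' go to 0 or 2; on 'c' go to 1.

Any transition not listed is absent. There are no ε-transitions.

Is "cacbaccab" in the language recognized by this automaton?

Start in {0}.
Read 'c': 0→{1, 2, 5, 6}; now {1, 2, 5, 6}.
Read 'a': 1→{0}, 2→{0, 1, 3, 5}, 5→∅, 6→{1}; now {0, 1, 3, 5}.
Read 'c': 0→{1, 2, 5, 6}, 1→{1}, 3→{0, 1, 5, 6}, 5→{2, 5}; now {0, 1, 2, 5, 6}.
Read 'b': 0→∅, 1→{1, 5}, 2→{2, 5}, 5→∅, 6→{0, 2}; now {0, 1, 2, 5}.
Read 'a': 0→{0, 3}, 1→{0}, 2→{0, 1, 3, 5}, 5→∅; now {0, 1, 3, 5}.
Read 'c': 0→{1, 2, 5, 6}, 1→{1}, 3→{0, 1, 5, 6}, 5→{2, 5}; now {0, 1, 2, 5, 6}.
Read 'c': 0→{1, 2, 5, 6}, 1→{1}, 2→{6}, 5→{2, 5}, 6→{1}; now {1, 2, 5, 6}.
Read 'a': 1→{0}, 2→{0, 1, 3, 5}, 5→∅, 6→{1}; now {0, 1, 3, 5}.
Read 'b': 0→∅, 1→{1, 5}, 3→∅, 5→∅; now {1, 5}.
The final set {1, 5} contains the accepting state 1.

Yes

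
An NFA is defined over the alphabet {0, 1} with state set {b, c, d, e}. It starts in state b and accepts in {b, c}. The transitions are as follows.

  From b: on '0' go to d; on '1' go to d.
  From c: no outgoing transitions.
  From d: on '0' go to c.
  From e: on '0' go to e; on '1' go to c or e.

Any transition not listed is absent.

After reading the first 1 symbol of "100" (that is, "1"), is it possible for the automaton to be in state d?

Start in {b}.
Read '1': {b} → {d}.
State d is in {d}.

Yes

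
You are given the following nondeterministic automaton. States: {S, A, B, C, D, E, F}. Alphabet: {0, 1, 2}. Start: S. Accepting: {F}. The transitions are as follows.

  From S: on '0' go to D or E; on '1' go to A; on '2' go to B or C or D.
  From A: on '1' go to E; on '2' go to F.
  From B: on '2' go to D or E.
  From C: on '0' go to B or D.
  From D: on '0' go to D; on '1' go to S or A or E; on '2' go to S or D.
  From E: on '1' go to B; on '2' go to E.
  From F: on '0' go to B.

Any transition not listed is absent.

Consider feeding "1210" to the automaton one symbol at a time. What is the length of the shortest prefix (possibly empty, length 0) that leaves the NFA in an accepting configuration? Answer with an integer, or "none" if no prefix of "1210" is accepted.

2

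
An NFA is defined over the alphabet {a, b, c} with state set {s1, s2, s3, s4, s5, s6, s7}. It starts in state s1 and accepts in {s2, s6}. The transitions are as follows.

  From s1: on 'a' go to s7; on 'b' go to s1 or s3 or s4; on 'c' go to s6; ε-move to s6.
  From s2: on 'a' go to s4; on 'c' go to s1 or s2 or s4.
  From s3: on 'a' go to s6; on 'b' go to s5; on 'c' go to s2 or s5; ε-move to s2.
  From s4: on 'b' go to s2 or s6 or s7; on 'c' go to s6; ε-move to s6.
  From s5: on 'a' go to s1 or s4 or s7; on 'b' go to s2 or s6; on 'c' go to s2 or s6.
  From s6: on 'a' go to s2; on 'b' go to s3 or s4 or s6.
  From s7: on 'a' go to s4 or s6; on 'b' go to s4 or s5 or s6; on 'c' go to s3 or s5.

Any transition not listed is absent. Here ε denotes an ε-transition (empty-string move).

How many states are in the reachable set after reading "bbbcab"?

Start: ε-closure({s1}) = {s1, s6}.
Read 'b': s1→{s1, s3, s4}, s6→{s3, s4, s6}; union {s1, s3, s4, s6}; ε-closure = {s1, s2, s3, s4, s6}.
Read 'b': s1→{s1, s3, s4}, s2→∅, s3→{s5}, s4→{s2, s6, s7}, s6→{s3, s4, s6}; now {s1, s2, s3, s4, s5, s6, s7}.
Read 'b': s1→{s1, s3, s4}, s2→∅, s3→{s5}, s4→{s2, s6, s7}, s5→{s2, s6}, s6→{s3, s4, s6}, s7→{s4, s5, s6}; now {s1, s2, s3, s4, s5, s6, s7}.
Read 'c': s1→{s6}, s2→{s1, s2, s4}, s3→{s2, s5}, s4→{s6}, s5→{s2, s6}, s6→∅, s7→{s3, s5}; now {s1, s2, s3, s4, s5, s6}.
Read 'a': s1→{s7}, s2→{s4}, s3→{s6}, s4→∅, s5→{s1, s4, s7}, s6→{s2}; now {s1, s2, s4, s6, s7}.
Read 'b': s1→{s1, s3, s4}, s2→∅, s4→{s2, s6, s7}, s6→{s3, s4, s6}, s7→{s4, s5, s6}; now {s1, s2, s3, s4, s5, s6, s7}.
That set has 7 states.

7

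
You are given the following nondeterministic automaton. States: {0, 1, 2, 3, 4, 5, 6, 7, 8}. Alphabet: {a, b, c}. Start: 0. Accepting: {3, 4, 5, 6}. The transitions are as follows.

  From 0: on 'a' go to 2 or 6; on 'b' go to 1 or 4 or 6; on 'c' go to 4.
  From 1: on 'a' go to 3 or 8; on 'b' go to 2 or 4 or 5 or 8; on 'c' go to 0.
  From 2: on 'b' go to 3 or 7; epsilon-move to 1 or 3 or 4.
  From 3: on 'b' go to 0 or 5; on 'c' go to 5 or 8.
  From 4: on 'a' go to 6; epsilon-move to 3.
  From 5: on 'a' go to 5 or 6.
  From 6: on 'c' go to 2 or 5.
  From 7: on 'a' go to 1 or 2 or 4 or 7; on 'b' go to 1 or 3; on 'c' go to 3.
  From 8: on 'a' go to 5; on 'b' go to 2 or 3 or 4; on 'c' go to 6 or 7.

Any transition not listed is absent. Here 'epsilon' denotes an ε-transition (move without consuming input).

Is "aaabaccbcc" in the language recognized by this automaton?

Start in {0}.
Read 'a': 0→{2, 6}; union {2, 6}; ε-closure = {1, 2, 3, 4, 6}.
Read 'a': 1→{3, 8}, 2→∅, 3→∅, 4→{6}, 6→∅; now {3, 6, 8}.
Read 'a': 3→∅, 6→∅, 8→{5}; now {5}.
Read 'b': 5→∅; now ∅.
The set is empty and remains empty for the remaining 6 symbols.
The final set ∅ contains no accepting state.

No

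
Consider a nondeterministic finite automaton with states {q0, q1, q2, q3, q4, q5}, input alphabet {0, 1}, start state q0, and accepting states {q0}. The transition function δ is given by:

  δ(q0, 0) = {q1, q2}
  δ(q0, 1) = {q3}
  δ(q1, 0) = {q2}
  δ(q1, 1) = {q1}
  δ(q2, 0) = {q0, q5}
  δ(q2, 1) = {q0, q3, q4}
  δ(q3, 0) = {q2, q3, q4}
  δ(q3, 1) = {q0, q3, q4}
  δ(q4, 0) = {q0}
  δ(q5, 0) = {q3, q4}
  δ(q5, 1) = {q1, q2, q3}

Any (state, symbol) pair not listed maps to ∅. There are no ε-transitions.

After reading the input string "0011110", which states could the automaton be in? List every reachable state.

Start in {q0}.
Read '0': q0→{q1, q2}; now {q1, q2}.
Read '0': q1→{q2}, q2→{q0, q5}; now {q0, q2, q5}.
Read '1': q0→{q3}, q2→{q0, q3, q4}, q5→{q1, q2, q3}; now {q0, q1, q2, q3, q4}.
Read '1': q0→{q3}, q1→{q1}, q2→{q0, q3, q4}, q3→{q0, q3, q4}, q4→∅; now {q0, q1, q3, q4}.
Read '1': q0→{q3}, q1→{q1}, q3→{q0, q3, q4}, q4→∅; now {q0, q1, q3, q4}.
Read '1': q0→{q3}, q1→{q1}, q3→{q0, q3, q4}, q4→∅; now {q0, q1, q3, q4}.
Read '0': q0→{q1, q2}, q1→{q2}, q3→{q2, q3, q4}, q4→{q0}; now {q0, q1, q2, q3, q4}.

{q0, q1, q2, q3, q4}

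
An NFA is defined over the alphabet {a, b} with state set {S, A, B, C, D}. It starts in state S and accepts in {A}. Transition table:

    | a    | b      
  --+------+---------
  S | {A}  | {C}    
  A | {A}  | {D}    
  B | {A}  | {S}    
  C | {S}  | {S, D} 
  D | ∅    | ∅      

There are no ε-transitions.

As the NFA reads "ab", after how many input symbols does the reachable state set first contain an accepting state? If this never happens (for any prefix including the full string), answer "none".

Start in {S}.
Read 'a': S→{A}; now {A}.
None of the earlier sets intersect F, but {A} does.

1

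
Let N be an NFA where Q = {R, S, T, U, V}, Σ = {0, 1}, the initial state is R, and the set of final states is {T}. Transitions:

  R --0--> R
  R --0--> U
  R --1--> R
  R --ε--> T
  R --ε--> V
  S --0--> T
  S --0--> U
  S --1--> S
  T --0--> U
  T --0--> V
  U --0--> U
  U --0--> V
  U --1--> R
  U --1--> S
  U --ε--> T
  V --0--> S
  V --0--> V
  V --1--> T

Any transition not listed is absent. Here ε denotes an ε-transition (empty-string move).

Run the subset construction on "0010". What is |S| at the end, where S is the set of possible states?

5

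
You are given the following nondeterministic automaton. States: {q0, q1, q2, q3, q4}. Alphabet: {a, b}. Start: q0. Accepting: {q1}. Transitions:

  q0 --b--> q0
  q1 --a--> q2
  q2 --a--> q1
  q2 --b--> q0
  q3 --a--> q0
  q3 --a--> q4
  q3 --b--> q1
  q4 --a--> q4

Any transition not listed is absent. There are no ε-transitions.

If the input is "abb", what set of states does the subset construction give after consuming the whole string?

∅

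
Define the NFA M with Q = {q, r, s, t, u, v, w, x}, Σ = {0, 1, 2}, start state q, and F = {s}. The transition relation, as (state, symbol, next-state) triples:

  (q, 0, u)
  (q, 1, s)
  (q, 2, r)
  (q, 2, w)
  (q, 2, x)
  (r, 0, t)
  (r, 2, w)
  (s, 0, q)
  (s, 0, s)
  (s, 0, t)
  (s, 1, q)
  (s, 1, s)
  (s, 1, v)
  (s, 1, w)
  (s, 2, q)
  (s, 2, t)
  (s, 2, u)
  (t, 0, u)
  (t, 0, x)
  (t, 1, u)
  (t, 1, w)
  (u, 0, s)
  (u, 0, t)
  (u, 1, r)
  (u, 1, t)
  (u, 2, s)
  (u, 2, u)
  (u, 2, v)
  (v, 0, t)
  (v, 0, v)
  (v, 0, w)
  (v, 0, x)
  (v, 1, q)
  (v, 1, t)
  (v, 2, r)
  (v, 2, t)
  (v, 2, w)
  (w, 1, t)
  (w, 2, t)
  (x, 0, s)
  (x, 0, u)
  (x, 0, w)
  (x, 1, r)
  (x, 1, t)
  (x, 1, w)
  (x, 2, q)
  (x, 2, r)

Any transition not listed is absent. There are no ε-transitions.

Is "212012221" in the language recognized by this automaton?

Start in {q}.
Read '2': {q} → {r, w, x}.
Read '1': {r, w, x} → {r, t, w}.
Read '2': {r, t, w} → {t, w}.
Read '0': {t, w} → {u, x}.
Read '1': {u, x} → {r, t, w}.
Read '2': {r, t, w} → {t, w}.
Read '2': {t, w} → {t}.
Read '2': {t} → ∅.
The set is empty and remains empty for the remaining 1 symbol.
The final set ∅ contains no accepting state.

No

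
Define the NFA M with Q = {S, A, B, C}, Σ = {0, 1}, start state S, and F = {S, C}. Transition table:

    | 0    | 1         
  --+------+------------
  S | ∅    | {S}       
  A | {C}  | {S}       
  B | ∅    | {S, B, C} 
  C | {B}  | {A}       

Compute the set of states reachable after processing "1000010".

Start in {S}.
Read '1': S→{S}; now {S}.
Read '0': S→∅; now ∅.
The set is empty and remains empty for the remaining 5 symbols.

∅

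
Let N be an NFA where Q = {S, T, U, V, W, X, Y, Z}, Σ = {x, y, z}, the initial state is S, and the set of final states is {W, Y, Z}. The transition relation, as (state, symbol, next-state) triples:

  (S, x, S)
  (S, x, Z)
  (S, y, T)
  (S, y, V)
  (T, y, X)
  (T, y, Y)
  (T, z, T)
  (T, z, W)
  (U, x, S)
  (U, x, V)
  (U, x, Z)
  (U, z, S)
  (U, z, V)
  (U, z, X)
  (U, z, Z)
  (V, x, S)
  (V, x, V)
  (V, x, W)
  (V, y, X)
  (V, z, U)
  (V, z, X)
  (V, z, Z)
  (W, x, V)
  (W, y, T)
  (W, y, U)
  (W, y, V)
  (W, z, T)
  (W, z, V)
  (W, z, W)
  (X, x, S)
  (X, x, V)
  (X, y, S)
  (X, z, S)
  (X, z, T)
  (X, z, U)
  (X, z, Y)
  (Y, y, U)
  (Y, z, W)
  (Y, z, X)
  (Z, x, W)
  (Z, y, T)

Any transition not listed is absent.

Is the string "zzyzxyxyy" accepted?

No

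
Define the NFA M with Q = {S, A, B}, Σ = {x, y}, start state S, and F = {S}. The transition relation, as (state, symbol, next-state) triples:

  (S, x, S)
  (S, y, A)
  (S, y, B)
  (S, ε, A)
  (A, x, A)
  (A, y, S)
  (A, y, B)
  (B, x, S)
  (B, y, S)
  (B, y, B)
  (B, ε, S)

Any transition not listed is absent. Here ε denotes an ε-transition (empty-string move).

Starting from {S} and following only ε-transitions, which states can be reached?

Begin with {S}.
ε-move S → A; add A.

{S, A}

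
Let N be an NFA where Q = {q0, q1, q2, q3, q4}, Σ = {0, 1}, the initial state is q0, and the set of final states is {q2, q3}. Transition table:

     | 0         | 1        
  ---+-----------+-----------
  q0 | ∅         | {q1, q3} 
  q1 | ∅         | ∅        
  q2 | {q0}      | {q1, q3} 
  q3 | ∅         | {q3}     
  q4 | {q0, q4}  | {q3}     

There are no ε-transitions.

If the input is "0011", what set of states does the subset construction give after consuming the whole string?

∅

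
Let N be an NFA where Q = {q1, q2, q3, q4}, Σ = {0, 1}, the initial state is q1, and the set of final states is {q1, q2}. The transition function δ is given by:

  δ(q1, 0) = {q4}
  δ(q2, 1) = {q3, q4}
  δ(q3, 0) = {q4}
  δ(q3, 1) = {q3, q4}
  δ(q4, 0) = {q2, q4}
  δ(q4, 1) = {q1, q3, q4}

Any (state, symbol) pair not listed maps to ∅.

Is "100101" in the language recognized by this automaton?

Start in {q1}.
Read '1': q1→∅; now ∅.
The set is empty and remains empty for the remaining 5 symbols.
The final set ∅ contains no accepting state.

No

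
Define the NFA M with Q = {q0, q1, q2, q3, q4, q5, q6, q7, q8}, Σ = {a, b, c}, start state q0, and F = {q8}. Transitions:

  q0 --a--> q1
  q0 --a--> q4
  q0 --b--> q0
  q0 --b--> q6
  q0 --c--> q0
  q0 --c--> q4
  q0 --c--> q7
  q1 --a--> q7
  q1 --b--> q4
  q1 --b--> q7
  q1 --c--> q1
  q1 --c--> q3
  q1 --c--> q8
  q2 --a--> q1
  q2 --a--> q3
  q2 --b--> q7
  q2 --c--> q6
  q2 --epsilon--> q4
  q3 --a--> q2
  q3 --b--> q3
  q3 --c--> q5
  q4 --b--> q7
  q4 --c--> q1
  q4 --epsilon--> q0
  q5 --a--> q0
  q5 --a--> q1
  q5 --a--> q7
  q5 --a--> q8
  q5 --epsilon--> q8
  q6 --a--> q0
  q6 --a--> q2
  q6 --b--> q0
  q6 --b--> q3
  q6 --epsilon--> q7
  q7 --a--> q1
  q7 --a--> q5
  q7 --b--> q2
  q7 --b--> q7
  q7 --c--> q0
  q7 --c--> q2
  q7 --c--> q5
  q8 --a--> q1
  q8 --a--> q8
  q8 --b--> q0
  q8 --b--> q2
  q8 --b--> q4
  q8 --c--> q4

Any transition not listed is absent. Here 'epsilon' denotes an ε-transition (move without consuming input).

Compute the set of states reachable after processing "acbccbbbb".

Start in {q0}.
Read 'a': {q0} → {q0, q1, q4}.
Read 'c': {q0, q1, q4} → {q0, q1, q3, q4, q7, q8}.
Read 'b': {q0, q1, q3, q4, q7, q8} → {q0, q2, q3, q4, q6, q7}.
Read 'c': {q0, q2, q3, q4, q6, q7} → {q0, q1, q2, q4, q5, q6, q7, q8}.
Read 'c': {q0, q1, q2, q4, q5, q6, q7, q8} → {q0, q1, q2, q3, q4, q5, q6, q7, q8}.
Read 'b': {q0, q1, q2, q3, q4, q5, q6, q7, q8} → {q0, q2, q3, q4, q6, q7}.
Read 'b': {q0, q2, q3, q4, q6, q7} → {q0, q2, q3, q4, q6, q7}.
Read 'b': {q0, q2, q3, q4, q6, q7} → {q0, q2, q3, q4, q6, q7}.
Read 'b': {q0, q2, q3, q4, q6, q7} → {q0, q2, q3, q4, q6, q7}.

{q0, q2, q3, q4, q6, q7}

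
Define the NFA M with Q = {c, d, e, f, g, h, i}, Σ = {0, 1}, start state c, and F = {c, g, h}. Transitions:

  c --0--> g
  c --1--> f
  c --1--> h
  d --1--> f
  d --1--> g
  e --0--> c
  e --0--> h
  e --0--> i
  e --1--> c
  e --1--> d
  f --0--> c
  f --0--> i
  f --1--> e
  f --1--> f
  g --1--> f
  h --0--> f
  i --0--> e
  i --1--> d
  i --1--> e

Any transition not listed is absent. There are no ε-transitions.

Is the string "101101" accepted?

Yes

Start in {c}.
Read '1': {c} → {f, h}.
Read '0': {f, h} → {c, f, i}.
Read '1': {c, f, i} → {d, e, f, h}.
Read '1': {d, e, f, h} → {c, d, e, f, g}.
Read '0': {c, d, e, f, g} → {c, g, h, i}.
Read '1': {c, g, h, i} → {d, e, f, h}.
The final set {d, e, f, h} contains the accepting state h.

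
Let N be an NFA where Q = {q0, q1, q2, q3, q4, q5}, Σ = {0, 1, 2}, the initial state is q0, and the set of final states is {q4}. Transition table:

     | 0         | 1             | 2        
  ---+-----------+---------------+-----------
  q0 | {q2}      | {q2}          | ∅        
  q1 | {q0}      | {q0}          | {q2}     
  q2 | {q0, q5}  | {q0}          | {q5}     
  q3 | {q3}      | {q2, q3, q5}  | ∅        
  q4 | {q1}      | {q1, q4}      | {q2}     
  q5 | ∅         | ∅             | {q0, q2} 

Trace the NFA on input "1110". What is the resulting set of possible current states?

Start in {q0}.
Read '1': q0→{q2}; now {q2}.
Read '1': q2→{q0}; now {q0}.
Read '1': q0→{q2}; now {q2}.
Read '0': q2→{q0, q5}; now {q0, q5}.

{q0, q5}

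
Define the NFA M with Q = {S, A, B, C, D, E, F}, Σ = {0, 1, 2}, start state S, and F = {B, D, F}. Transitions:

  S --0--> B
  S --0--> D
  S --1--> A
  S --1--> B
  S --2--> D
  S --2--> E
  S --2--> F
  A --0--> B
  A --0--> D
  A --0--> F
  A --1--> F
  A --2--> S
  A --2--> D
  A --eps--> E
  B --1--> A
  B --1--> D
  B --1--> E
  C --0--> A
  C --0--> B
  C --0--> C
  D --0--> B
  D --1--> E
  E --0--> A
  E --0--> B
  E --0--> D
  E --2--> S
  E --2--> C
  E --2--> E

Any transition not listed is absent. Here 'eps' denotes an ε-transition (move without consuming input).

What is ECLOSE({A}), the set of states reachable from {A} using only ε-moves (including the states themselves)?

{A, E}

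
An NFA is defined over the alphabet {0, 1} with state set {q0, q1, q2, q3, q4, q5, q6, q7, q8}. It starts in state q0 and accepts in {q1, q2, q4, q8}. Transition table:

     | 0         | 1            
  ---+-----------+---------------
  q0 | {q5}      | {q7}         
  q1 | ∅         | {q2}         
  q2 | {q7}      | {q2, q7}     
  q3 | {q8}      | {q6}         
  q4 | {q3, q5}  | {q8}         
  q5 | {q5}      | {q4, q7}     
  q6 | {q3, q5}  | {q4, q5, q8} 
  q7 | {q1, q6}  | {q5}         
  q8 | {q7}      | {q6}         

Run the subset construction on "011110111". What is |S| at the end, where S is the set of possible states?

5

Start in {q0}.
Read '0': q0→{q5}; now {q5}.
Read '1': q5→{q4, q7}; now {q4, q7}.
Read '1': q4→{q8}, q7→{q5}; now {q5, q8}.
Read '1': q5→{q4, q7}, q8→{q6}; now {q4, q6, q7}.
Read '1': q4→{q8}, q6→{q4, q5, q8}, q7→{q5}; now {q4, q5, q8}.
Read '0': q4→{q3, q5}, q5→{q5}, q8→{q7}; now {q3, q5, q7}.
Read '1': q3→{q6}, q5→{q4, q7}, q7→{q5}; now {q4, q5, q6, q7}.
Read '1': q4→{q8}, q5→{q4, q7}, q6→{q4, q5, q8}, q7→{q5}; now {q4, q5, q7, q8}.
Read '1': q4→{q8}, q5→{q4, q7}, q7→{q5}, q8→{q6}; now {q4, q5, q6, q7, q8}.
That set has 5 states.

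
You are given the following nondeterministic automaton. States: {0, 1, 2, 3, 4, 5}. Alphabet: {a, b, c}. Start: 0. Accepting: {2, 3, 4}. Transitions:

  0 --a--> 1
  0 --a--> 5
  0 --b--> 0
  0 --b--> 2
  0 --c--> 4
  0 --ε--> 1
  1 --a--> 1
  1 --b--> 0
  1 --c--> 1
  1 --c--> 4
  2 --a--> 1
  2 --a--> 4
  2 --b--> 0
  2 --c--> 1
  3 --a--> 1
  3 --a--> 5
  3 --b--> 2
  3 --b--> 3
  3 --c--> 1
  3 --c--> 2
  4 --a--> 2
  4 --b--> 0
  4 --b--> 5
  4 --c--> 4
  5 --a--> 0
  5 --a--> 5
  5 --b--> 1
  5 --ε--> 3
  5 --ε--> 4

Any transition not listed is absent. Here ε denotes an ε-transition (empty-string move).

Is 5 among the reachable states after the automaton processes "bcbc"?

Start: ε-closure({0}) = {0, 1}.
Read 'b': 0→{0, 2}, 1→{0}; union {0, 2}; ε-closure = {0, 1, 2}.
Read 'c': 0→{4}, 1→{1, 4}, 2→{1}; now {1, 4}.
Read 'b': 1→{0}, 4→{0, 5}; union {0, 5}; ε-closure = {0, 1, 3, 4, 5}.
Read 'c': 0→{4}, 1→{1, 4}, 3→{1, 2}, 4→{4}, 5→∅; now {1, 2, 4}.
State 5 is not in {1, 2, 4}.

No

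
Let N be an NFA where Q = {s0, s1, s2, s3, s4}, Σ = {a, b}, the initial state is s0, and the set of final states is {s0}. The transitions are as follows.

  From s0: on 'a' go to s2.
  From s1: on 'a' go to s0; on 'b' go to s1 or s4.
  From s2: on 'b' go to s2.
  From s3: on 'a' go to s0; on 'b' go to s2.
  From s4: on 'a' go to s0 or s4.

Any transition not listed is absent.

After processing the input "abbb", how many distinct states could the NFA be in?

Start in {s0}.
Read 'a': s0→{s2}; now {s2}.
Read 'b': s2→{s2}; now {s2}.
Read 'b': s2→{s2}; now {s2}.
Read 'b': s2→{s2}; now {s2}.
That set has 1 state.

1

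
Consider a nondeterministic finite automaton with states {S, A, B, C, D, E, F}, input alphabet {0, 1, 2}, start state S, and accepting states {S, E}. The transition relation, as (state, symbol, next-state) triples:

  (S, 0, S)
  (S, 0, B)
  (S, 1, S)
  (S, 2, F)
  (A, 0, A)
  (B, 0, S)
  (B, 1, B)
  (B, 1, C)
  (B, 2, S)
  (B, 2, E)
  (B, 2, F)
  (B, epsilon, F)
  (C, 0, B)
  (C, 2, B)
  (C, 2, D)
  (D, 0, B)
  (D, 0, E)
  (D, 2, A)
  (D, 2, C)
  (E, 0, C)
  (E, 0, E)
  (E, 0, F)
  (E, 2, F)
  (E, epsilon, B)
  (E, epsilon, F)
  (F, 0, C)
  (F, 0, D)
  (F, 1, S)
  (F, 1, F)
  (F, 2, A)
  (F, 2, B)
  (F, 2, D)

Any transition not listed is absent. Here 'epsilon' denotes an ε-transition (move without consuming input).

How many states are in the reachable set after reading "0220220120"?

Start in {S}.
Read '0': S→{S, B}; union {S, B}; ε-closure = {S, B, F}.
Read '2': S→{F}, B→{S, E, F}, F→{A, B, D}; now {S, A, B, D, E, F}.
Read '2': S→{F}, A→∅, B→{S, E, F}, D→{A, C}, E→{F}, F→{A, B, D}; now {S, A, B, C, D, E, F}.
Read '0': S→{S, B}, A→{A}, B→{S}, C→{B}, D→{B, E}, E→{C, E, F}, F→{C, D}; now {S, A, B, C, D, E, F}.
Read '2': S→{F}, A→∅, B→{S, E, F}, C→{B, D}, D→{A, C}, E→{F}, F→{A, B, D}; now {S, A, B, C, D, E, F}.
Read '2': S→{F}, A→∅, B→{S, E, F}, C→{B, D}, D→{A, C}, E→{F}, F→{A, B, D}; now {S, A, B, C, D, E, F}.
Read '0': S→{S, B}, A→{A}, B→{S}, C→{B}, D→{B, E}, E→{C, E, F}, F→{C, D}; now {S, A, B, C, D, E, F}.
Read '1': S→{S}, A→∅, B→{B, C}, C→∅, D→∅, E→∅, F→{S, F}; now {S, B, C, F}.
Read '2': S→{F}, B→{S, E, F}, C→{B, D}, F→{A, B, D}; now {S, A, B, D, E, F}.
Read '0': S→{S, B}, A→{A}, B→{S}, D→{B, E}, E→{C, E, F}, F→{C, D}; now {S, A, B, C, D, E, F}.
That set has 7 states.

7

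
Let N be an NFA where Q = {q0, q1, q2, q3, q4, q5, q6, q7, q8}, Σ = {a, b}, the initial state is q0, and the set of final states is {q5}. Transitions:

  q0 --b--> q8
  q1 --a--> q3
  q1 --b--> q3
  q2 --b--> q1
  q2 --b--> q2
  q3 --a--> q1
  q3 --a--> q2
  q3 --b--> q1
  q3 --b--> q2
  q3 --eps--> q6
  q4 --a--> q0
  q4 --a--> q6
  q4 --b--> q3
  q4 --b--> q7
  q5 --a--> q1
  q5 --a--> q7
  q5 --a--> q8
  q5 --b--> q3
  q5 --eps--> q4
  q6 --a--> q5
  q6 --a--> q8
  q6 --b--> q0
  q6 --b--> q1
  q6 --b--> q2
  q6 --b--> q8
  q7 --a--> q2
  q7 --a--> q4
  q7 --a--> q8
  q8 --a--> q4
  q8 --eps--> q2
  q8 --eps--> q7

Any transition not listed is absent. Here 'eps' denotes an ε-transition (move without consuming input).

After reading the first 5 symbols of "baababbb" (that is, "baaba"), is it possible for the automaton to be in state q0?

No

Start in {q0}.
Read 'b': q0→{q8}; union {q8}; ε-closure = {q2, q7, q8}.
Read 'a': q2→∅, q7→{q2, q4, q8}, q8→{q4}; union {q2, q4, q8}; ε-closure = {q2, q4, q7, q8}.
Read 'a': q2→∅, q4→{q0, q6}, q7→{q2, q4, q8}, q8→{q4}; union {q0, q2, q4, q6, q8}; ε-closure = {q0, q2, q4, q6, q7, q8}.
Read 'b': q0→{q8}, q2→{q1, q2}, q4→{q3, q7}, q6→{q0, q1, q2, q8}, q7→∅, q8→∅; union {q0, q1, q2, q3, q7, q8}; ε-closure = {q0, q1, q2, q3, q6, q7, q8}.
Read 'a': q0→∅, q1→{q3}, q2→∅, q3→{q1, q2}, q6→{q5, q8}, q7→{q2, q4, q8}, q8→{q4}; union {q1, q2, q3, q4, q5, q8}; ε-closure = {q1, q2, q3, q4, q5, q6, q7, q8}.
State q0 is not in {q1, q2, q3, q4, q5, q6, q7, q8}.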